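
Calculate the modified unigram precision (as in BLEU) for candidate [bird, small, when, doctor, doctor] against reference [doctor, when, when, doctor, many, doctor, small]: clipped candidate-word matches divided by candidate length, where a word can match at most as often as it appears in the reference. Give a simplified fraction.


Reference word counts: {'doctor': 3, 'many': 1, 'small': 1, 'when': 2}
Checking each candidate word (with clipping):
  'bird' -> not in reference -> no match (matches: 0)
  'small' -> in reference (ref count 1, used 1/1) -> match (matches: 1)
  'when' -> in reference (ref count 2, used 1/2) -> match (matches: 2)
  'doctor' -> in reference (ref count 3, used 1/3) -> match (matches: 3)
  'doctor' -> in reference (ref count 3, used 2/3) -> match (matches: 4)
Clipped matches: 4, Candidate length: 5
Precision = 4/5

4/5


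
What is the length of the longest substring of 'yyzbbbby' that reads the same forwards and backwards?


Scanning 'yyzbbbby' for palindromic substrings.
Substring at positions 3-6: 'bbbb'.
Check: reverse('bbbb') = 'bbbb' -> palindrome confirmed.
Neighbouring characters ('z' / 'y') break symmetry, so it cannot extend further.
No longer palindromic substring exists; longest length = 4

4


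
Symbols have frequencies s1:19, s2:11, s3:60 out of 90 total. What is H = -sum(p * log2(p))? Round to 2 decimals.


Computing entropy H = -sum(p_i * log2(p_i)):
  s1: p = 19/90 = 0.2111, -p*log2(p) = 0.4737
  s2: p = 11/90 = 0.1222, -p*log2(p) = 0.3706
  s3: p = 60/90 = 0.6667, -p*log2(p) = 0.3900
H = sum of terms = 1.2343
Rounded to 2 decimals: 1.23

1.23


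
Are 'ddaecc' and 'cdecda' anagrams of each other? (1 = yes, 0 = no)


Sort characters of 'ddaecc': 'accdde'
Sort characters of 'cdecda': 'accdde'
Sorted forms match -> they ARE anagrams
Result: 1

1


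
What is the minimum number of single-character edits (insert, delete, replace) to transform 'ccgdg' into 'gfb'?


Building DP table for s1='ccgdg' (len 5) and s2='gfb' (len 3):
       g  f  b
    0  1  2  3
  c 1  1  2  3
  c 2  2  2  3
  g 3  2  3  3
  d 4  3  3  4
  g 5  4  4  4
Edit distance = dp[5][3] = 4

4


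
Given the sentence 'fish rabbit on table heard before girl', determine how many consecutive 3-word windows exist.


Word trigrams from [7] words:
  Trigram 1: (fish rabbit on)
  Trigram 2: (rabbit on table)
  Trigram 3: (on table heard)
  Trigram 4: (table heard before)
  Trigram 5: (heard before girl)
Total word trigrams: 7 - 2 = 5

5


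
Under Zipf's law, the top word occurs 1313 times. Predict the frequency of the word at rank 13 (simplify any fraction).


Zipf's law: freq(rank) = f1 / rank
f1 = 1313, rank = 13
freq = 1313 / 13
= 101

101


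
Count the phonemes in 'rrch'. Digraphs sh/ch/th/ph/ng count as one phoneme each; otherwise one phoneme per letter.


Parsing 'rrch' greedily, digraphs first:
  'r' -> consonant phoneme (phonemes so far: 1)
  'r' -> consonant phoneme (phonemes so far: 2)
  'ch' -> digraph (1 consonant phoneme) (phonemes so far: 3)
Total phonemes: 3

3


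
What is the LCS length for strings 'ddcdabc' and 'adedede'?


DP table for LCS of 'ddcdabc' and 'adedede':
       a  d  e  d  e  d  e
    0  0  0  0  0  0  0  0
  d 0  0  1  1  1  1  1  1
  d 0  0  1  1  2  2  2  2
  c 0  0  1  1  2  2  2  2
  d 0  0  1  1  2  2  3  3
  a 0  1  1  1  2  2  3  3
  b 0  1  1  1  2  2  3  3
  c 0  1  1  1  2  2  3  3
LCS: 'ddd'
LCS length = 3

3


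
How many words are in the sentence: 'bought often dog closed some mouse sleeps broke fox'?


Counting words by splitting on spaces:
  Word 1: 'bought'
  Word 2: 'often'
  Word 3: 'dog'
  Word 4: 'closed'
  Word 5: 'some'
  Word 6: 'mouse'
  Word 7: 'sleeps'
  Word 8: 'broke'
  Word 9: 'fox'
Total words: 9

9


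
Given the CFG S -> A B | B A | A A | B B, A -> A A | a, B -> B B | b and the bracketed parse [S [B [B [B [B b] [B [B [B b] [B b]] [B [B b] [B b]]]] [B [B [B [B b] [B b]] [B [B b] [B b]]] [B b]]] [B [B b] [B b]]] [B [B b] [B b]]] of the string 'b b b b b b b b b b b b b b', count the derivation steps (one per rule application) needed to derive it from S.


Every bracketed nonterminal node [X ...] in the tree is produced by exactly one rule application.
Reading the tree off as a leftmost derivation:
  Step 1: S  =>  B B   (applied S -> B B)
  Step 2: B B  =>  B B B   (applied B -> B B)
  Step 3: B B B  =>  B B B B   (applied B -> B B)
  Step 4: B B B B  =>  B B B B B   (applied B -> B B)
  Step 5: B B B B B  =>  b B B B B   (applied B -> b)
  Step 6: b B B B B  =>  b B B B B B   (applied B -> B B)
  Step 7: b B B B B B  =>  b B B B B B B   (applied B -> B B)
  Step 8: b B B B B B B  =>  b b B B B B B   (applied B -> b)
  Step 9: b b B B B B B  =>  b b b B B B B   (applied B -> b)
  Step 10: b b b B B B B  =>  b b b B B B B B   (applied B -> B B)
  Step 11: b b b B B B B B  =>  b b b b B B B B   (applied B -> b)
  Step 12: b b b b B B B B  =>  b b b b b B B B   (applied B -> b)
  Step 13: b b b b b B B B  =>  b b b b b B B B B   (applied B -> B B)
  Step 14: b b b b b B B B B  =>  b b b b b B B B B B   (applied B -> B B)
  Step 15: b b b b b B B B B B  =>  b b b b b B B B B B B   (applied B -> B B)
  Step 16: b b b b b B B B B B B  =>  b b b b b b B B B B B   (applied B -> b)
  Step 17: b b b b b b B B B B B  =>  b b b b b b b B B B B   (applied B -> b)
  Step 18: b b b b b b b B B B B  =>  b b b b b b b B B B B B   (applied B -> B B)
  Step 19: b b b b b b b B B B B B  =>  b b b b b b b b B B B B   (applied B -> b)
  Step 20: b b b b b b b b B B B B  =>  b b b b b b b b b B B B   (applied B -> b)
  Step 21: b b b b b b b b b B B B  =>  b b b b b b b b b b B B   (applied B -> b)
  Step 22: b b b b b b b b b b B B  =>  b b b b b b b b b b B B B   (applied B -> B B)
  Step 23: b b b b b b b b b b B B B  =>  b b b b b b b b b b b B B   (applied B -> b)
  Step 24: b b b b b b b b b b b B B  =>  b b b b b b b b b b b b B   (applied B -> b)
  Step 25: b b b b b b b b b b b b B  =>  b b b b b b b b b b b b B B   (applied B -> B B)
  Step 26: b b b b b b b b b b b b B B  =>  b b b b b b b b b b b b b B   (applied B -> b)
  Step 27: b b b b b b b b b b b b b B  =>  b b b b b b b b b b b b b b   (applied B -> b)
Final yield: b b b b b b b b b b b b b b
Total rewrite steps: 27

27


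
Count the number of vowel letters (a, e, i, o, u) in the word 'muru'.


Scanning each character of 'muru':
  Position 1: 'm' -> consonant (running count: 0)
  Position 2: 'u' -> vowel (running count: 1)
  Position 3: 'r' -> consonant (running count: 1)
  Position 4: 'u' -> vowel (running count: 2)
Total vowels: 2

2


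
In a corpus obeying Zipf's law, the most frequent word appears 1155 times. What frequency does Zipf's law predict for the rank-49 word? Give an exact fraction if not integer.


Zipf's law: freq(rank) = f1 / rank
f1 = 1155, rank = 49
freq = 1155 / 49
GCD(1155, 49) = 7
Simplified: 165/7

165/7


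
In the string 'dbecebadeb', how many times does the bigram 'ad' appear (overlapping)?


Scanning 'dbecebadeb' for bigram 'ad':
  Position 0: 'db' -> no
  Position 1: 'be' -> no
  Position 2: 'ec' -> no
  Position 3: 'ce' -> no
  Position 4: 'eb' -> no
  Position 5: 'ba' -> no
  Position 6: 'ad' -> MATCH
  Position 7: 'de' -> no
  Position 8: 'eb' -> no
Total matches: 1

1


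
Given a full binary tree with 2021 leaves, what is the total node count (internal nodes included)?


Leaf nodes (terminals): 2021
Internal nodes = n - 1 = 2021 - 1 = 2020
Total = leaves + internal = 2021 + 2020 = 4041

4041


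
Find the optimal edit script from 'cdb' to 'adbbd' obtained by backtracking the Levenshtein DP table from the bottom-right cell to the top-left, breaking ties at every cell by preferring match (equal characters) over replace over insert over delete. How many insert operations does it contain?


Edit distance = 3. Backtracking from cell (3, 5) with preference match > replace > insert > delete,
then listing the resulting alignment 'cdb' -> 'adbbd' left to right:
  Step 1: replace c->a
  Step 2: keep 'd'
  Step 3: insert 'b' [insertion #1]
  Step 4: keep 'b'
  Step 5: insert 'd' [insertion #2]
Total insertions: 2

2


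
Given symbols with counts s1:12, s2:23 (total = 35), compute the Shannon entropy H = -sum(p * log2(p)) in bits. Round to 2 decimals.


Computing entropy H = -sum(p_i * log2(p_i)):
  s1: p = 12/35 = 0.3429, -p*log2(p) = 0.5295
  s2: p = 23/35 = 0.6571, -p*log2(p) = 0.3980
H = sum of terms = 0.9275
Rounded to 2 decimals: 0.93

0.93


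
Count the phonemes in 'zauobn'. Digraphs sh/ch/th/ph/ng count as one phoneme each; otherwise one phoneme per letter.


Parsing 'zauobn' greedily, digraphs first:
  'z' -> consonant phoneme (phonemes so far: 1)
  'a' -> vowel phoneme (phonemes so far: 2)
  'u' -> vowel phoneme (phonemes so far: 3)
  'o' -> vowel phoneme (phonemes so far: 4)
  'b' -> consonant phoneme (phonemes so far: 5)
  'n' -> consonant phoneme (phonemes so far: 6)
Total phonemes: 6

6


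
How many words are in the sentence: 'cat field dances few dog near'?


Counting words by splitting on spaces:
  Word 1: 'cat'
  Word 2: 'field'
  Word 3: 'dances'
  Word 4: 'few'
  Word 5: 'dog'
  Word 6: 'near'
Total words: 6

6


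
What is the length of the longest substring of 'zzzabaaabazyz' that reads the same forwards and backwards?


Scanning 'zzzabaaabazyz' for palindromic substrings.
Substring at positions 2-10: 'zabaaabaz'.
Check: reverse('zabaaabaz') = 'zabaaabaz' -> palindrome confirmed.
Neighbouring characters ('z' / 'y') break symmetry, so it cannot extend further.
No longer palindromic substring exists; longest length = 9

9


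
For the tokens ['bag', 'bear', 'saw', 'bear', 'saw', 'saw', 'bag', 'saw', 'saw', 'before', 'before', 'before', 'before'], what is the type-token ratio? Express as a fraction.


Tokens: 13
Unique types: ('bag', 'bear', 'before', 'saw') = 4
TTR = 4/13
Already in lowest terms.

4/13


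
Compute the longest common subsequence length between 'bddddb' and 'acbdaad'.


DP table for LCS of 'bddddb' and 'acbdaad':
       a  c  b  d  a  a  d
    0  0  0  0  0  0  0  0
  b 0  0  0  1  1  1  1  1
  d 0  0  0  1  2  2  2  2
  d 0  0  0  1  2  2  2  3
  d 0  0  0  1  2  2  2  3
  d 0  0  0  1  2  2  2  3
  b 0  0  0  1  2  2  2  3
LCS: 'bdd'
LCS length = 3

3


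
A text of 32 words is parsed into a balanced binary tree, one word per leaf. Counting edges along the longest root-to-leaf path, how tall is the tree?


In a balanced binary tree with n leaves the deepest leaf is ceil(log2(n)) edges below the root.
log2(32) = 5.0000
ceil(5.0000) = 5
height (edges) = 5

5


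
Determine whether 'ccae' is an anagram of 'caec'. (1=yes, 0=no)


Sort characters of 'ccae': 'acce'
Sort characters of 'caec': 'acce'
Sorted forms match -> they ARE anagrams
Result: 1

1


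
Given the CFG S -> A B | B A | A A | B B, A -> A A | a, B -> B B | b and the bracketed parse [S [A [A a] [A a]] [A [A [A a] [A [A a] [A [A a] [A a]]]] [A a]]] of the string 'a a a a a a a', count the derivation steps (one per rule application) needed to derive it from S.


Every bracketed nonterminal node [X ...] in the tree is produced by exactly one rule application.
Reading the tree off as a leftmost derivation:
  Step 1: S  =>  A A   (applied S -> A A)
  Step 2: A A  =>  A A A   (applied A -> A A)
  Step 3: A A A  =>  a A A   (applied A -> a)
  Step 4: a A A  =>  a a A   (applied A -> a)
  Step 5: a a A  =>  a a A A   (applied A -> A A)
  Step 6: a a A A  =>  a a A A A   (applied A -> A A)
  Step 7: a a A A A  =>  a a a A A   (applied A -> a)
  Step 8: a a a A A  =>  a a a A A A   (applied A -> A A)
  Step 9: a a a A A A  =>  a a a a A A   (applied A -> a)
  Step 10: a a a a A A  =>  a a a a A A A   (applied A -> A A)
  Step 11: a a a a A A A  =>  a a a a a A A   (applied A -> a)
  Step 12: a a a a a A A  =>  a a a a a a A   (applied A -> a)
  Step 13: a a a a a a A  =>  a a a a a a a   (applied A -> a)
Final yield: a a a a a a a
Total rewrite steps: 13

13


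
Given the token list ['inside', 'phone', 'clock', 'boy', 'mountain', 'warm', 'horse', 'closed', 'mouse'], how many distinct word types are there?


Listing all tokens and tracking unique types:
  Token 1: 'inside' -> NEW (unique so far: 1)
  Token 2: 'phone' -> NEW (unique so far: 2)
  Token 3: 'clock' -> NEW (unique so far: 3)
  Token 4: 'boy' -> NEW (unique so far: 4)
  Token 5: 'mountain' -> NEW (unique so far: 5)
  Token 6: 'warm' -> NEW (unique so far: 6)
  Token 7: 'horse' -> NEW (unique so far: 7)
  Token 8: 'closed' -> NEW (unique so far: 8)
  Token 9: 'mouse' -> NEW (unique so far: 9)
Unique types: ('boy', 'clock', 'closed', 'horse', 'inside', 'mountain', 'mouse', 'phone', 'warm')
Vocabulary size: 9

9


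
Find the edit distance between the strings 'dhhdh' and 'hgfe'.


Building DP table for s1='dhhdh' (len 5) and s2='hgfe' (len 4):
       h  g  f  e
    0  1  2  3  4
  d 1  1  2  3  4
  h 2  1  2  3  4
  h 3  2  2  3  4
  d 4  3  3  3  4
  h 5  4  4  4  4
Edit distance = dp[5][4] = 4

4


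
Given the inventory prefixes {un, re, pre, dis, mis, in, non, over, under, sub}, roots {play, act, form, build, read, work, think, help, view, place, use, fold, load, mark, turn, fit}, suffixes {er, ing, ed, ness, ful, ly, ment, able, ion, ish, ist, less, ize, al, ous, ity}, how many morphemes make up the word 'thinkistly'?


Segmenting 'thinkistly' against the inventory:
  'think' -> root (morpheme 1)
  'ist' -> suffix (morpheme 2)
  'ly' -> suffix (morpheme 3)
Total morphemes: 3

3


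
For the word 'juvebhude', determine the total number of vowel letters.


Scanning each character of 'juvebhude':
  Position 1: 'j' -> consonant (running count: 0)
  Position 2: 'u' -> vowel (running count: 1)
  Position 3: 'v' -> consonant (running count: 1)
  Position 4: 'e' -> vowel (running count: 2)
  Position 5: 'b' -> consonant (running count: 2)
  Position 6: 'h' -> consonant (running count: 2)
  Position 7: 'u' -> vowel (running count: 3)
  Position 8: 'd' -> consonant (running count: 3)
  Position 9: 'e' -> vowel (running count: 4)
Total vowels: 4

4


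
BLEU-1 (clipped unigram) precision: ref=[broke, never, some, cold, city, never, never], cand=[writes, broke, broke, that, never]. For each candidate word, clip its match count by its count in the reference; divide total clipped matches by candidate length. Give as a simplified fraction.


Reference word counts: {'broke': 1, 'city': 1, 'cold': 1, 'never': 3, 'some': 1}
Checking each candidate word (with clipping):
  'writes' -> not in reference -> no match (matches: 0)
  'broke' -> in reference (ref count 1, used 1/1) -> match (matches: 1)
  'broke' -> ref count 1 already used up (1/1) -> clipped, no match (matches: 1)
  'that' -> not in reference -> no match (matches: 1)
  'never' -> in reference (ref count 3, used 1/3) -> match (matches: 2)
Clipped matches: 2, Candidate length: 5
Precision = 2/5

2/5


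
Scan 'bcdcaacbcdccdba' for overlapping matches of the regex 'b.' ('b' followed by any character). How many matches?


Pattern: b. means 'b' followed by any character.
Scanning 'bcdcaacbcdccdba' position-by-position:
  Pos 0: window 'bc' -> MATCH
  Pos 1: window 'cd' -> no
  Pos 2: window 'dc' -> no
  Pos 3: window 'ca' -> no
  Pos 4: window 'aa' -> no
  Pos 5: window 'ac' -> no
  Pos 6: window 'cb' -> no
  Pos 7: window 'bc' -> MATCH
  Pos 8: window 'cd' -> no
  Pos 9: window 'dc' -> no
  Pos 10: window 'cc' -> no
  Pos 11: window 'cd' -> no
  Pos 12: window 'db' -> no
  Pos 13: window 'ba' -> MATCH
  Pos 14: window 'a' -> no
Total matches: 3

3


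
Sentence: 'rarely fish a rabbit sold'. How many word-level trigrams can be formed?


Word trigrams from [5] words:
  Trigram 1: (rarely fish a)
  Trigram 2: (fish a rabbit)
  Trigram 3: (a rabbit sold)
Total word trigrams: 5 - 2 = 3

3


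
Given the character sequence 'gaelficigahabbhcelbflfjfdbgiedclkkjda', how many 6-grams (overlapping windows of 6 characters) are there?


String 'gaelficigahabbhcelbflfjfdbgiedclkkjda' has length L = 37.
Number of overlapping n-grams = L - n + 1
Substituting: 37 - 6 + 1 = 32

32


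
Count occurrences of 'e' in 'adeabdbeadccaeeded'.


Scanning 'adeabdbeadccaeeded' for 'e':
  Position 2: 'e' -> MATCH (count: 1)
  Position 7: 'e' -> MATCH (count: 2)
  Position 13: 'e' -> MATCH (count: 3)
  Position 14: 'e' -> MATCH (count: 4)
  Position 16: 'e' -> MATCH (count: 5)
Total occurrences of 'e': 5

5


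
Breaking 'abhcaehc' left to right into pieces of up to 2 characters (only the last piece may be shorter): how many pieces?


'abhcaehc' has 8 characters.
Chunking with max size 2:
  Chunk 1: 'ab' (positions 0-1)
  Chunk 2: 'hc' (positions 2-3)
  Chunk 3: 'ae' (positions 4-5)
  Chunk 4: 'hc' (positions 6-7)
Total chunks: ceil(8 / 2) = 4

4


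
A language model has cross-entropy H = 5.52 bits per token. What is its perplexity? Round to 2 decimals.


Perplexity formula: PP = 2^H
H = 5.52
PP = 2^5.52
Decompose: 2^5.52 = 2^5 * 2^0.52
2^5 = 32, 2^0.52 ~ 1.4339552
PP ~ 32 * 1.4339552 = 45.8865664
Rounded to 2 decimals: 45.89

45.89


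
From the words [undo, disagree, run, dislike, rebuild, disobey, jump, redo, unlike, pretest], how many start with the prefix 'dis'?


Checking each word for prefix 'dis':
  'undo' -> no (count: 0)
  'disagree' -> YES, starts with 'dis' (count: 1)
  'run' -> no (count: 1)
  'dislike' -> YES, starts with 'dis' (count: 2)
  'rebuild' -> no (count: 2)
  'disobey' -> YES, starts with 'dis' (count: 3)
  'jump' -> no (count: 3)
  'redo' -> no (count: 3)
  'unlike' -> no (count: 3)
  'pretest' -> no (count: 3)
Total with prefix 'dis': 3

3


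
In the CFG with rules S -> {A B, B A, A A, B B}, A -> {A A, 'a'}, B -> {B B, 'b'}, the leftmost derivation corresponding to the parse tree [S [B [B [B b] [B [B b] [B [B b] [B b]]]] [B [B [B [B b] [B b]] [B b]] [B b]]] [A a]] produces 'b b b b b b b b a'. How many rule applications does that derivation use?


Every bracketed nonterminal node [X ...] in the tree is produced by exactly one rule application.
Reading the tree off as a leftmost derivation:
  Step 1: S  =>  B A   (applied S -> B A)
  Step 2: B A  =>  B B A   (applied B -> B B)
  Step 3: B B A  =>  B B B A   (applied B -> B B)
  Step 4: B B B A  =>  b B B A   (applied B -> b)
  Step 5: b B B A  =>  b B B B A   (applied B -> B B)
  Step 6: b B B B A  =>  b b B B A   (applied B -> b)
  Step 7: b b B B A  =>  b b B B B A   (applied B -> B B)
  Step 8: b b B B B A  =>  b b b B B A   (applied B -> b)
  Step 9: b b b B B A  =>  b b b b B A   (applied B -> b)
  Step 10: b b b b B A  =>  b b b b B B A   (applied B -> B B)
  Step 11: b b b b B B A  =>  b b b b B B B A   (applied B -> B B)
  Step 12: b b b b B B B A  =>  b b b b B B B B A   (applied B -> B B)
  Step 13: b b b b B B B B A  =>  b b b b b B B B A   (applied B -> b)
  Step 14: b b b b b B B B A  =>  b b b b b b B B A   (applied B -> b)
  Step 15: b b b b b b B B A  =>  b b b b b b b B A   (applied B -> b)
  Step 16: b b b b b b b B A  =>  b b b b b b b b A   (applied B -> b)
  Step 17: b b b b b b b b A  =>  b b b b b b b b a   (applied A -> a)
Final yield: b b b b b b b b a
Total rewrite steps: 17

17


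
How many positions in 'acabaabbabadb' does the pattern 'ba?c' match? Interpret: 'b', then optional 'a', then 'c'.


Pattern: ba?c means 'b', then optional 'a', then 'c'.
Scanning 'acabaabbabadb' position-by-position:
  Pos 0: window 'aca' -> no
  Pos 1: window 'cab' -> no
  Pos 2: window 'aba' -> no
  Pos 3: window 'baa' -> no
  Pos 4: window 'aab' -> no
  Pos 5: window 'abb' -> no
  Pos 6: window 'bba' -> no
  Pos 7: window 'bab' -> no
  Pos 8: window 'aba' -> no
  Pos 9: window 'bad' -> no
  Pos 10: window 'adb' -> no
  Pos 11: window 'db' -> no
  Pos 12: window 'b' -> no
Total matches: 0

0


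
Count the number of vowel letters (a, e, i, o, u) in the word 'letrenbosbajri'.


Scanning each character of 'letrenbosbajri':
  Position 1: 'l' -> consonant (running count: 0)
  Position 2: 'e' -> vowel (running count: 1)
  Position 3: 't' -> consonant (running count: 1)
  Position 4: 'r' -> consonant (running count: 1)
  Position 5: 'e' -> vowel (running count: 2)
  Position 6: 'n' -> consonant (running count: 2)
  Position 7: 'b' -> consonant (running count: 2)
  Position 8: 'o' -> vowel (running count: 3)
  Position 9: 's' -> consonant (running count: 3)
  Position 10: 'b' -> consonant (running count: 3)
  Position 11: 'a' -> vowel (running count: 4)
  Position 12: 'j' -> consonant (running count: 4)
  Position 13: 'r' -> consonant (running count: 4)
  Position 14: 'i' -> vowel (running count: 5)
Total vowels: 5

5


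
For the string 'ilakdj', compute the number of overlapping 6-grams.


String 'ilakdj' has length L = 6.
Number of overlapping n-grams = L - n + 1
Substituting: 6 - 6 + 1 = 1

1


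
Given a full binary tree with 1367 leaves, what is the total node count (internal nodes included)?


Leaf nodes (terminals): 1367
Internal nodes = n - 1 = 1367 - 1 = 1366
Total = leaves + internal = 1367 + 1366 = 2733

2733


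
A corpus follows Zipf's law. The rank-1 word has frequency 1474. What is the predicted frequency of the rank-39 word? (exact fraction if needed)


Zipf's law: freq(rank) = f1 / rank
f1 = 1474, rank = 39
freq = 1474 / 39
GCD(1474, 39) = 1
Simplified: 1474/39

1474/39


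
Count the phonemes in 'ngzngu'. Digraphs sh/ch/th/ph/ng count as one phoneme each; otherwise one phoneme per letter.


Parsing 'ngzngu' greedily, digraphs first:
  'ng' -> digraph (1 consonant phoneme) (phonemes so far: 1)
  'z' -> consonant phoneme (phonemes so far: 2)
  'ng' -> digraph (1 consonant phoneme) (phonemes so far: 3)
  'u' -> vowel phoneme (phonemes so far: 4)
Total phonemes: 4

4


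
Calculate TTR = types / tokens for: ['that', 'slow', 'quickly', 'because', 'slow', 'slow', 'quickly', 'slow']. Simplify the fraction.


Tokens: 8
Unique types: ('because', 'quickly', 'slow', 'that') = 4
TTR = 4/8
Simplify: divide both by 4 -> 1/2
TTR = 1/2

1/2


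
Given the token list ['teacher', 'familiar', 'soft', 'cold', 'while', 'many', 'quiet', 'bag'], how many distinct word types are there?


Listing all tokens and tracking unique types:
  Token 1: 'teacher' -> NEW (unique so far: 1)
  Token 2: 'familiar' -> NEW (unique so far: 2)
  Token 3: 'soft' -> NEW (unique so far: 3)
  Token 4: 'cold' -> NEW (unique so far: 4)
  Token 5: 'while' -> NEW (unique so far: 5)
  Token 6: 'many' -> NEW (unique so far: 6)
  Token 7: 'quiet' -> NEW (unique so far: 7)
  Token 8: 'bag' -> NEW (unique so far: 8)
Unique types: ('bag', 'cold', 'familiar', 'many', 'quiet', 'soft', 'teacher', 'while')
Vocabulary size: 8

8


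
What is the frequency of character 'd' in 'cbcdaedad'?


Scanning 'cbcdaedad' for 'd':
  Position 3: 'd' -> MATCH (count: 1)
  Position 6: 'd' -> MATCH (count: 2)
  Position 8: 'd' -> MATCH (count: 3)
Total occurrences of 'd': 3

3


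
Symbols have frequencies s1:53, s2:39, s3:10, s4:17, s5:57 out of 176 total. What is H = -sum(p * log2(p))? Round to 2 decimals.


Computing entropy H = -sum(p_i * log2(p_i)):
  s1: p = 53/176 = 0.3011, -p*log2(p) = 0.5214
  s2: p = 39/176 = 0.2216, -p*log2(p) = 0.4817
  s3: p = 10/176 = 0.0568, -p*log2(p) = 0.2351
  s4: p = 17/176 = 0.0966, -p*log2(p) = 0.3257
  s5: p = 57/176 = 0.3239, -p*log2(p) = 0.5268
H = sum of terms = 2.0907
Rounded to 2 decimals: 2.09

2.09


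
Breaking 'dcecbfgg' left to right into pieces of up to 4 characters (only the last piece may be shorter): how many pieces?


'dcecbfgg' has 8 characters.
Chunking with max size 4:
  Chunk 1: 'dcec' (positions 0-3)
  Chunk 2: 'bfgg' (positions 4-7)
Total chunks: ceil(8 / 4) = 2

2


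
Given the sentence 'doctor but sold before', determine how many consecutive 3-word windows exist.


Word trigrams from [4] words:
  Trigram 1: (doctor but sold)
  Trigram 2: (but sold before)
Total word trigrams: 4 - 2 = 2

2


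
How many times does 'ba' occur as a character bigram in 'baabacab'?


Scanning 'baabacab' for bigram 'ba':
  Position 0: 'ba' -> MATCH
  Position 1: 'aa' -> no
  Position 2: 'ab' -> no
  Position 3: 'ba' -> MATCH
  Position 4: 'ac' -> no
  Position 5: 'ca' -> no
  Position 6: 'ab' -> no
Total matches: 2

2


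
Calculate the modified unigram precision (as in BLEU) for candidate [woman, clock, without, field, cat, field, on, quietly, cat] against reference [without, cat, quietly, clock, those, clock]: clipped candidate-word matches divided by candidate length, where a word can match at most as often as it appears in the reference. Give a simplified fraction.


Reference word counts: {'cat': 1, 'clock': 2, 'quietly': 1, 'those': 1, 'without': 1}
Checking each candidate word (with clipping):
  'woman' -> not in reference -> no match (matches: 0)
  'clock' -> in reference (ref count 2, used 1/2) -> match (matches: 1)
  'without' -> in reference (ref count 1, used 1/1) -> match (matches: 2)
  'field' -> not in reference -> no match (matches: 2)
  'cat' -> in reference (ref count 1, used 1/1) -> match (matches: 3)
  'field' -> not in reference -> no match (matches: 3)
  'on' -> not in reference -> no match (matches: 3)
  'quietly' -> in reference (ref count 1, used 1/1) -> match (matches: 4)
  'cat' -> ref count 1 already used up (1/1) -> clipped, no match (matches: 4)
Clipped matches: 4, Candidate length: 9
Precision = 4/9

4/9


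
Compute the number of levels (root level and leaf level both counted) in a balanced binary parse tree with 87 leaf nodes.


In a balanced binary tree with n leaves the deepest leaf is ceil(log2(n)) edges below the root,
so counting node levels inclusive of root and leaves gives ceil(log2(n)) + 1 levels.
log2(87) = 6.4429
ceil(6.4429) = 7
levels = 7 + 1 = 8

8


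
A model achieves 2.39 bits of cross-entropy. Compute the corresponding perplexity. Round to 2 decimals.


Perplexity formula: PP = 2^H
H = 2.39
PP = 2^2.39
Decompose: 2^2.39 = 2^2 * 2^0.39
2^2 = 4, 2^0.39 ~ 1.3103934
PP ~ 4 * 1.3103934 = 5.2415736
Rounded to 2 decimals: 5.24

5.24


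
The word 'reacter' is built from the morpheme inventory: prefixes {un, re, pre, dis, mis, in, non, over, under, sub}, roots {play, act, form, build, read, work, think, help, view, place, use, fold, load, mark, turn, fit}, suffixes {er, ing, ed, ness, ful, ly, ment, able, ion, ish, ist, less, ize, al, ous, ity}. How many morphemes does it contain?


Segmenting 'reacter' against the inventory:
  're' -> prefix (morpheme 1)
  'act' -> root (morpheme 2)
  'er' -> suffix (morpheme 3)
Total morphemes: 3

3


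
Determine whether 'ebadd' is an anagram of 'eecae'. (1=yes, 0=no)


Sort characters of 'ebadd': 'abdde'
Sort characters of 'eecae': 'aceee'
Sorted forms differ -> they are NOT anagrams
Result: 0

0


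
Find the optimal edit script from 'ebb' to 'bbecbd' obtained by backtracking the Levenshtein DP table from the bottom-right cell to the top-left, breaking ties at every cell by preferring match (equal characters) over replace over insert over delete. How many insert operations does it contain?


Edit distance = 4. Backtracking from cell (3, 6) with preference match > replace > insert > delete,
then listing the resulting alignment 'ebb' -> 'bbecbd' left to right:
  Step 1: insert 'b' [insertion #1]
  Step 2: insert 'b' [insertion #2]
  Step 3: keep 'e'
  Step 4: insert 'c' [insertion #3]
  Step 5: keep 'b'
  Step 6: replace b->d
Total insertions: 3

3


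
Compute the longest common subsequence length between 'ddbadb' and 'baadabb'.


DP table for LCS of 'ddbadb' and 'baadabb':
       b  a  a  d  a  b  b
    0  0  0  0  0  0  0  0
  d 0  0  0  0  1  1  1  1
  d 0  0  0  0  1  1  1  1
  b 0  1  1  1  1  1  2  2
  a 0  1  2  2  2  2  2  2
  d 0  1  2  2  3  3  3  3
  b 0  1  2  2  3  3  4  4
LCS: 'badb'
LCS length = 4

4


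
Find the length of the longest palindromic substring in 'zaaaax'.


Scanning 'zaaaax' for palindromic substrings.
Substring at positions 1-4: 'aaaa'.
Check: reverse('aaaa') = 'aaaa' -> palindrome confirmed.
Neighbouring characters ('z' / 'x') break symmetry, so it cannot extend further.
No longer palindromic substring exists; longest length = 4

4


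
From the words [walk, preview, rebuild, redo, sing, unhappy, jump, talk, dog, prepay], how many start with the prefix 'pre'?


Checking each word for prefix 'pre':
  'walk' -> no (count: 0)
  'preview' -> YES, starts with 'pre' (count: 1)
  'rebuild' -> no (count: 1)
  'redo' -> no (count: 1)
  'sing' -> no (count: 1)
  'unhappy' -> no (count: 1)
  'jump' -> no (count: 1)
  'talk' -> no (count: 1)
  'dog' -> no (count: 1)
  'prepay' -> YES, starts with 'pre' (count: 2)
Total with prefix 'pre': 2

2


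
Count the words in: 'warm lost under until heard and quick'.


Counting words by splitting on spaces:
  Word 1: 'warm'
  Word 2: 'lost'
  Word 3: 'under'
  Word 4: 'until'
  Word 5: 'heard'
  Word 6: 'and'
  Word 7: 'quick'
Total words: 7

7


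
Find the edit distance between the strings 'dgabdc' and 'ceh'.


Building DP table for s1='dgabdc' (len 6) and s2='ceh' (len 3):
       c  e  h
    0  1  2  3
  d 1  1  2  3
  g 2  2  2  3
  a 3  3  3  3
  b 4  4  4  4
  d 5  5  5  5
  c 6  5  6  6
Edit distance = dp[6][3] = 6

6


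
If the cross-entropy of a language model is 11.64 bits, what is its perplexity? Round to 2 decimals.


Perplexity formula: PP = 2^H
H = 11.64
PP = 2^11.64
Decompose: 2^11.64 = 2^11 * 2^0.64
2^11 = 2048, 2^0.64 ~ 1.5583292
PP ~ 2048 * 1.5583292 = 3191.4582016
Rounded to 2 decimals: 3191.46

3191.46


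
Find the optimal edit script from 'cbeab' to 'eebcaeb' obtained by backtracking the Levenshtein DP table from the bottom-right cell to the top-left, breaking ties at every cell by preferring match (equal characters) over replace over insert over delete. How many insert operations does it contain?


Edit distance = 4. Backtracking from cell (5, 7) with preference match > replace > insert > delete,
then listing the resulting alignment 'cbeab' -> 'eebcaeb' left to right:
  Step 1: insert 'e' [insertion #1]
  Step 2: replace c->e
  Step 3: keep 'b'
  Step 4: replace e->c
  Step 5: keep 'a'
  Step 6: insert 'e' [insertion #2]
  Step 7: keep 'b'
Total insertions: 2

2


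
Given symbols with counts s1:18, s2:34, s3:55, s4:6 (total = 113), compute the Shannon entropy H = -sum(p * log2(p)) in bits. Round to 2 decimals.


Computing entropy H = -sum(p_i * log2(p_i)):
  s1: p = 18/113 = 0.1593, -p*log2(p) = 0.4222
  s2: p = 34/113 = 0.3009, -p*log2(p) = 0.5213
  s3: p = 55/113 = 0.4867, -p*log2(p) = 0.5056
  s4: p = 6/113 = 0.0531, -p*log2(p) = 0.2249
H = sum of terms = 1.6740
Rounded to 2 decimals: 1.67

1.67


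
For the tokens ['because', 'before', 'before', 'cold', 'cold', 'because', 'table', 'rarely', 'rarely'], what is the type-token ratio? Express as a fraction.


Tokens: 9
Unique types: ('because', 'before', 'cold', 'rarely', 'table') = 5
TTR = 5/9
Already in lowest terms.

5/9


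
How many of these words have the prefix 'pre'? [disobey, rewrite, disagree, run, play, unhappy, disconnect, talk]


Checking each word for prefix 'pre':
  'disobey' -> no (count: 0)
  'rewrite' -> no (count: 0)
  'disagree' -> no (count: 0)
  'run' -> no (count: 0)
  'play' -> no (count: 0)
  'unhappy' -> no (count: 0)
  'disconnect' -> no (count: 0)
  'talk' -> no (count: 0)
Total with prefix 'pre': 0

0


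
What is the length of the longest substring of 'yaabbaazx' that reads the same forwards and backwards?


Scanning 'yaabbaazx' for palindromic substrings.
Substring at positions 1-6: 'aabbaa'.
Check: reverse('aabbaa') = 'aabbaa' -> palindrome confirmed.
Neighbouring characters ('y' / 'z') break symmetry, so it cannot extend further.
No longer palindromic substring exists; longest length = 6

6


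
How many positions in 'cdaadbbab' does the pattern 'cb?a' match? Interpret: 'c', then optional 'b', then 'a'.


Pattern: cb?a means 'c', then optional 'b', then 'a'.
Scanning 'cdaadbbab' position-by-position:
  Pos 0: window 'cda' -> no
  Pos 1: window 'daa' -> no
  Pos 2: window 'aad' -> no
  Pos 3: window 'adb' -> no
  Pos 4: window 'dbb' -> no
  Pos 5: window 'bba' -> no
  Pos 6: window 'bab' -> no
  Pos 7: window 'ab' -> no
  Pos 8: window 'b' -> no
Total matches: 0

0


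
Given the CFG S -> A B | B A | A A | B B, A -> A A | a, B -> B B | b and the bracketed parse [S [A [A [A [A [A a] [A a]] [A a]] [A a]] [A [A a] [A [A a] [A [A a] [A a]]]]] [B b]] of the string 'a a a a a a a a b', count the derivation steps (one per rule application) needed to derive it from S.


Every bracketed nonterminal node [X ...] in the tree is produced by exactly one rule application.
Reading the tree off as a leftmost derivation:
  Step 1: S  =>  A B   (applied S -> A B)
  Step 2: A B  =>  A A B   (applied A -> A A)
  Step 3: A A B  =>  A A A B   (applied A -> A A)
  Step 4: A A A B  =>  A A A A B   (applied A -> A A)
  Step 5: A A A A B  =>  A A A A A B   (applied A -> A A)
  Step 6: A A A A A B  =>  a A A A A B   (applied A -> a)
  Step 7: a A A A A B  =>  a a A A A B   (applied A -> a)
  Step 8: a a A A A B  =>  a a a A A B   (applied A -> a)
  Step 9: a a a A A B  =>  a a a a A B   (applied A -> a)
  Step 10: a a a a A B  =>  a a a a A A B   (applied A -> A A)
  Step 11: a a a a A A B  =>  a a a a a A B   (applied A -> a)
  Step 12: a a a a a A B  =>  a a a a a A A B   (applied A -> A A)
  Step 13: a a a a a A A B  =>  a a a a a a A B   (applied A -> a)
  Step 14: a a a a a a A B  =>  a a a a a a A A B   (applied A -> A A)
  Step 15: a a a a a a A A B  =>  a a a a a a a A B   (applied A -> a)
  Step 16: a a a a a a a A B  =>  a a a a a a a a B   (applied A -> a)
  Step 17: a a a a a a a a B  =>  a a a a a a a a b   (applied B -> b)
Final yield: a a a a a a a a b
Total rewrite steps: 17

17


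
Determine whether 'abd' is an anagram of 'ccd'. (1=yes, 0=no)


Sort characters of 'abd': 'abd'
Sort characters of 'ccd': 'ccd'
Sorted forms differ -> they are NOT anagrams
Result: 0

0


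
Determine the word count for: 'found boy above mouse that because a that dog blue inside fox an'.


Counting words by splitting on spaces:
  Word 1: 'found'
  Word 2: 'boy'
  Word 3: 'above'
  Word 4: 'mouse'
  Word 5: 'that'
  Word 6: 'because'
  Word 7: 'a'
  Word 8: 'that'
  Word 9: 'dog'
  Word 10: 'blue'
  Word 11: 'inside'
  Word 12: 'fox'
  Word 13: 'an'
Total words: 13

13


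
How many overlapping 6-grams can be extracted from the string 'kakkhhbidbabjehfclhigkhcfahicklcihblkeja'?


String 'kakkhhbidbabjehfclhigkhcfahicklcihblkeja' has length L = 40.
Number of overlapping n-grams = L - n + 1
Substituting: 40 - 6 + 1 = 35

35


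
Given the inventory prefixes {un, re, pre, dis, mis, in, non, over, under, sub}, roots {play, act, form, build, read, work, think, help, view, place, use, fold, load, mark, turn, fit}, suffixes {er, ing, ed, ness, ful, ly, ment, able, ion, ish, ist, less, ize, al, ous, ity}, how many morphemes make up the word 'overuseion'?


Segmenting 'overuseion' against the inventory:
  'over' -> prefix (morpheme 1)
  'use' -> root (morpheme 2)
  'ion' -> suffix (morpheme 3)
Total morphemes: 3

3


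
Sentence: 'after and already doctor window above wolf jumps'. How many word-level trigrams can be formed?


Word trigrams from [8] words:
  Trigram 1: (after and already)
  Trigram 2: (and already doctor)
  Trigram 3: (already doctor window)
  Trigram 4: (doctor window above)
  Trigram 5: (window above wolf)
  Trigram 6: (above wolf jumps)
Total word trigrams: 8 - 2 = 6

6


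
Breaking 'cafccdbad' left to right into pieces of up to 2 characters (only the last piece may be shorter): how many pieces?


'cafccdbad' has 9 characters.
Chunking with max size 2:
  Chunk 1: 'ca' (positions 0-1)
  Chunk 2: 'fc' (positions 2-3)
  Chunk 3: 'cd' (positions 4-5)
  Chunk 4: 'ba' (positions 6-7)
  Chunk 5: 'd' (positions 8-8)
Total chunks: ceil(9 / 2) = 5

5


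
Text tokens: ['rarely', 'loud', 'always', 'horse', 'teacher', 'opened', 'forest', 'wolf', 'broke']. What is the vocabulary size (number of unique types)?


Listing all tokens and tracking unique types:
  Token 1: 'rarely' -> NEW (unique so far: 1)
  Token 2: 'loud' -> NEW (unique so far: 2)
  Token 3: 'always' -> NEW (unique so far: 3)
  Token 4: 'horse' -> NEW (unique so far: 4)
  Token 5: 'teacher' -> NEW (unique so far: 5)
  Token 6: 'opened' -> NEW (unique so far: 6)
  Token 7: 'forest' -> NEW (unique so far: 7)
  Token 8: 'wolf' -> NEW (unique so far: 8)
  Token 9: 'broke' -> NEW (unique so far: 9)
Unique types: ('always', 'broke', 'forest', 'horse', 'loud', 'opened', 'rarely', 'teacher', 'wolf')
Vocabulary size: 9

9


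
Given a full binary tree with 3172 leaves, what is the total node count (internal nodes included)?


Leaf nodes (terminals): 3172
Internal nodes = n - 1 = 3172 - 1 = 3171
Total = leaves + internal = 3172 + 3171 = 6343

6343


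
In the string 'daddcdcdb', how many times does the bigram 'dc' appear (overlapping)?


Scanning 'daddcdcdb' for bigram 'dc':
  Position 0: 'da' -> no
  Position 1: 'ad' -> no
  Position 2: 'dd' -> no
  Position 3: 'dc' -> MATCH
  Position 4: 'cd' -> no
  Position 5: 'dc' -> MATCH
  Position 6: 'cd' -> no
  Position 7: 'db' -> no
Total matches: 2

2


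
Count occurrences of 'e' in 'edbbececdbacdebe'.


Scanning 'edbbececdbacdebe' for 'e':
  Position 0: 'e' -> MATCH (count: 1)
  Position 4: 'e' -> MATCH (count: 2)
  Position 6: 'e' -> MATCH (count: 3)
  Position 13: 'e' -> MATCH (count: 4)
  Position 15: 'e' -> MATCH (count: 5)
Total occurrences of 'e': 5

5


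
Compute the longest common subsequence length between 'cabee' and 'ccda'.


DP table for LCS of 'cabee' and 'ccda':
       c  c  d  a
    0  0  0  0  0
  c 0  1  1  1  1
  a 0  1  1  1  2
  b 0  1  1  1  2
  e 0  1  1  1  2
  e 0  1  1  1  2
LCS: 'ca'
LCS length = 2

2


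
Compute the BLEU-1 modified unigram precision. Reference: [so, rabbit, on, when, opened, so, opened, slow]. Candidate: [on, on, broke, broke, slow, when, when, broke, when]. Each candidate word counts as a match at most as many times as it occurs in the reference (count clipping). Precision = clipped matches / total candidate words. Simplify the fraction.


Reference word counts: {'on': 1, 'opened': 2, 'rabbit': 1, 'slow': 1, 'so': 2, 'when': 1}
Checking each candidate word (with clipping):
  'on' -> in reference (ref count 1, used 1/1) -> match (matches: 1)
  'on' -> ref count 1 already used up (1/1) -> clipped, no match (matches: 1)
  'broke' -> not in reference -> no match (matches: 1)
  'broke' -> not in reference -> no match (matches: 1)
  'slow' -> in reference (ref count 1, used 1/1) -> match (matches: 2)
  'when' -> in reference (ref count 1, used 1/1) -> match (matches: 3)
  'when' -> ref count 1 already used up (1/1) -> clipped, no match (matches: 3)
  'broke' -> not in reference -> no match (matches: 3)
  'when' -> ref count 1 already used up (1/1) -> clipped, no match (matches: 3)
Clipped matches: 3, Candidate length: 9
Precision = 3/9 = 1/3

1/3


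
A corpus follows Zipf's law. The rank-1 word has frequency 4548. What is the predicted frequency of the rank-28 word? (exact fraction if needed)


Zipf's law: freq(rank) = f1 / rank
f1 = 4548, rank = 28
freq = 4548 / 28
GCD(4548, 28) = 4
Simplified: 1137/7

1137/7


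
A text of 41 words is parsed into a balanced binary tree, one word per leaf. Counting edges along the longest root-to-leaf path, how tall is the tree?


In a balanced binary tree with n leaves the deepest leaf is ceil(log2(n)) edges below the root.
log2(41) = 5.3576
ceil(5.3576) = 6
height (edges) = 6

6


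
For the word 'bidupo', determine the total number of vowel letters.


Scanning each character of 'bidupo':
  Position 1: 'b' -> consonant (running count: 0)
  Position 2: 'i' -> vowel (running count: 1)
  Position 3: 'd' -> consonant (running count: 1)
  Position 4: 'u' -> vowel (running count: 2)
  Position 5: 'p' -> consonant (running count: 2)
  Position 6: 'o' -> vowel (running count: 3)
Total vowels: 3

3


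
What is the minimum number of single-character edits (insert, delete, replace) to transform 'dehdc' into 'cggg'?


Building DP table for s1='dehdc' (len 5) and s2='cggg' (len 4):
       c  g  g  g
    0  1  2  3  4
  d 1  1  2  3  4
  e 2  2  2  3  4
  h 3  3  3  3  4
  d 4  4  4  4  4
  c 5  4  5  5  5
Edit distance = dp[5][4] = 5

5
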